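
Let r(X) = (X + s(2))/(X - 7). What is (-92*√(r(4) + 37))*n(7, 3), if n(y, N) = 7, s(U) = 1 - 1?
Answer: -644*√321/3 ≈ -3846.1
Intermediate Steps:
s(U) = 0
r(X) = X/(-7 + X) (r(X) = (X + 0)/(X - 7) = X/(-7 + X))
(-92*√(r(4) + 37))*n(7, 3) = -92*√(4/(-7 + 4) + 37)*7 = -92*√(4/(-3) + 37)*7 = -92*√(4*(-⅓) + 37)*7 = -92*√(-4/3 + 37)*7 = -92*√321/3*7 = -644*√321/3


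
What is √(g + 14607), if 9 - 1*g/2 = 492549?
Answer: I*√970473 ≈ 985.13*I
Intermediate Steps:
g = -985080 (g = 18 - 2*492549 = 18 - 985098 = -985080)
√(g + 14607) = √(-985080 + 14607) = √(-970473) = I*√970473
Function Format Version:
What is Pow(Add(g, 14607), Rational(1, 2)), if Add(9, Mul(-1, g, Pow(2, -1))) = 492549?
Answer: Mul(I, Pow(970473, Rational(1, 2))) ≈ Mul(985.13, I)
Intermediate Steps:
g = -985080 (g = Add(18, Mul(-2, 492549)) = Add(18, -985098) = -985080)
Pow(Add(g, 14607), Rational(1, 2)) = Pow(Add(-985080, 14607), Rational(1, 2)) = Pow(-970473, Rational(1, 2)) = Mul(I, Pow(970473, Rational(1, 2)))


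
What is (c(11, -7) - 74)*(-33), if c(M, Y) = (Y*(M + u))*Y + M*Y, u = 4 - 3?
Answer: -14421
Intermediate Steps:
u = 1
c(M, Y) = M*Y + Y**2*(1 + M) (c(M, Y) = (Y*(M + 1))*Y + M*Y = (Y*(1 + M))*Y + M*Y = Y**2*(1 + M) + M*Y = M*Y + Y**2*(1 + M))
(c(11, -7) - 74)*(-33) = (-7*(11 - 7 + 11*(-7)) - 74)*(-33) = (-7*(11 - 7 - 77) - 74)*(-33) = (-7*(-73) - 74)*(-33) = (511 - 74)*(-33) = 437*(-33) = -14421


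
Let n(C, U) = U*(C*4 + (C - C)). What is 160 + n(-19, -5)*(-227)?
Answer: -86100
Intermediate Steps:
n(C, U) = 4*C*U (n(C, U) = U*(4*C + 0) = U*(4*C) = 4*C*U)
160 + n(-19, -5)*(-227) = 160 + (4*(-19)*(-5))*(-227) = 160 + 380*(-227) = 160 - 86260 = -86100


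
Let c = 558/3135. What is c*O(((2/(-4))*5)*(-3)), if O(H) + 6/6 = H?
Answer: 1209/1045 ≈ 1.1569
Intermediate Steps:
O(H) = -1 + H
c = 186/1045 (c = 558*(1/3135) = 186/1045 ≈ 0.17799)
c*O(((2/(-4))*5)*(-3)) = 186*(-1 + ((2/(-4))*5)*(-3))/1045 = 186*(-1 + ((2*(-¼))*5)*(-3))/1045 = 186*(-1 - ½*5*(-3))/1045 = 186*(-1 - 5/2*(-3))/1045 = 186*(-1 + 15/2)/1045 = (186/1045)*(13/2) = 1209/1045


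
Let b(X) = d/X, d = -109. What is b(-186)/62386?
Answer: 109/11603796 ≈ 9.3935e-6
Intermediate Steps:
b(X) = -109/X
b(-186)/62386 = -109/(-186)/62386 = -109*(-1/186)*(1/62386) = (109/186)*(1/62386) = 109/11603796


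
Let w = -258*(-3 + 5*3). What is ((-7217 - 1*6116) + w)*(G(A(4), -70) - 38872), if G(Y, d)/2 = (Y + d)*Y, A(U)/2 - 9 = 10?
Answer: 678583416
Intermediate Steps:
A(U) = 38 (A(U) = 18 + 2*10 = 18 + 20 = 38)
G(Y, d) = 2*Y*(Y + d) (G(Y, d) = 2*((Y + d)*Y) = 2*(Y*(Y + d)) = 2*Y*(Y + d))
w = -3096 (w = -258*(-3 + 15) = -258*12 = -3096)
((-7217 - 1*6116) + w)*(G(A(4), -70) - 38872) = ((-7217 - 1*6116) - 3096)*(2*38*(38 - 70) - 38872) = ((-7217 - 6116) - 3096)*(2*38*(-32) - 38872) = (-13333 - 3096)*(-2432 - 38872) = -16429*(-41304) = 678583416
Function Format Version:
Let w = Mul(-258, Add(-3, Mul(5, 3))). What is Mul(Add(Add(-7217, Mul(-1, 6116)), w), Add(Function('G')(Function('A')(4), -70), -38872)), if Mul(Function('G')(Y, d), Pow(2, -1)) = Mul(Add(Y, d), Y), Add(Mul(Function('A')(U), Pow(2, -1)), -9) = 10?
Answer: 678583416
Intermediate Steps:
Function('A')(U) = 38 (Function('A')(U) = Add(18, Mul(2, 10)) = Add(18, 20) = 38)
Function('G')(Y, d) = Mul(2, Y, Add(Y, d)) (Function('G')(Y, d) = Mul(2, Mul(Add(Y, d), Y)) = Mul(2, Mul(Y, Add(Y, d))) = Mul(2, Y, Add(Y, d)))
w = -3096 (w = Mul(-258, Add(-3, 15)) = Mul(-258, 12) = -3096)
Mul(Add(Add(-7217, Mul(-1, 6116)), w), Add(Function('G')(Function('A')(4), -70), -38872)) = Mul(Add(Add(-7217, Mul(-1, 6116)), -3096), Add(Mul(2, 38, Add(38, -70)), -38872)) = Mul(Add(Add(-7217, -6116), -3096), Add(Mul(2, 38, -32), -38872)) = Mul(Add(-13333, -3096), Add(-2432, -38872)) = Mul(-16429, -41304) = 678583416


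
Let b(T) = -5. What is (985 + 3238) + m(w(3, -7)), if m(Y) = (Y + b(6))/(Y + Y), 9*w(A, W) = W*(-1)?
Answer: 29542/7 ≈ 4220.3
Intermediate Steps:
w(A, W) = -W/9 (w(A, W) = (W*(-1))/9 = (-W)/9 = -W/9)
m(Y) = (-5 + Y)/(2*Y) (m(Y) = (Y - 5)/(Y + Y) = (-5 + Y)/((2*Y)) = (-5 + Y)*(1/(2*Y)) = (-5 + Y)/(2*Y))
(985 + 3238) + m(w(3, -7)) = (985 + 3238) + (-5 - ⅑*(-7))/(2*((-⅑*(-7)))) = 4223 + (-5 + 7/9)/(2*(7/9)) = 4223 + (½)*(9/7)*(-38/9) = 4223 - 19/7 = 29542/7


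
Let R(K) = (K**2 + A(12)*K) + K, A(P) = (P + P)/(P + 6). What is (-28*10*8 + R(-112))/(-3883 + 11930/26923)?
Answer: -811136144/313590237 ≈ -2.5866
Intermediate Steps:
A(P) = 2*P/(6 + P) (A(P) = (2*P)/(6 + P) = 2*P/(6 + P))
R(K) = K**2 + 7*K/3 (R(K) = (K**2 + (2*12/(6 + 12))*K) + K = (K**2 + (2*12/18)*K) + K = (K**2 + (2*12*(1/18))*K) + K = (K**2 + 4*K/3) + K = K**2 + 7*K/3)
(-28*10*8 + R(-112))/(-3883 + 11930/26923) = (-28*10*8 + (1/3)*(-112)*(7 + 3*(-112)))/(-3883 + 11930/26923) = (-280*8 + (1/3)*(-112)*(7 - 336))/(-3883 + 11930*(1/26923)) = (-2240 + (1/3)*(-112)*(-329))/(-3883 + 11930/26923) = (-2240 + 36848/3)/(-104530079/26923) = (30128/3)*(-26923/104530079) = -811136144/313590237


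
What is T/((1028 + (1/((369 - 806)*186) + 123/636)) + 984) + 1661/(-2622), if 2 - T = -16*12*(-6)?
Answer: -54775991847619/45457196784738 ≈ -1.2050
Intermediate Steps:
T = -1150 (T = 2 - (-16*12)*(-6) = 2 - (-192)*(-6) = 2 - 1*1152 = 2 - 1152 = -1150)
T/((1028 + (1/((369 - 806)*186) + 123/636)) + 984) + 1661/(-2622) = -1150/((1028 + (1/((369 - 806)*186) + 123/636)) + 984) + 1661/(-2622) = -1150/((1028 + ((1/186)/(-437) + 123*(1/636))) + 984) + 1661*(-1/2622) = -1150/((1028 + (-1/437*1/186 + 41/212)) + 984) - 1661/2622 = -1150/((1028 + (-1/81282 + 41/212)) + 984) - 1661/2622 = -1150/((1028 + 1666175/8615892) + 984) - 1661/2622 = -1150/(8858803151/8615892 + 984) - 1661/2622 = -1150/17336840879/8615892 - 1661/2622 = -1150*8615892/17336840879 - 1661/2622 = -9908275800/17336840879 - 1661/2622 = -54775991847619/45457196784738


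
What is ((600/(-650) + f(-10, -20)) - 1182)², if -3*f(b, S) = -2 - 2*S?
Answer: 2174170384/1521 ≈ 1.4294e+6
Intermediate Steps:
f(b, S) = ⅔ + 2*S/3 (f(b, S) = -(-2 - 2*S)/3 = ⅔ + 2*S/3)
((600/(-650) + f(-10, -20)) - 1182)² = ((600/(-650) + (⅔ + (⅔)*(-20))) - 1182)² = ((600*(-1/650) + (⅔ - 40/3)) - 1182)² = ((-12/13 - 38/3) - 1182)² = (-530/39 - 1182)² = (-46628/39)² = 2174170384/1521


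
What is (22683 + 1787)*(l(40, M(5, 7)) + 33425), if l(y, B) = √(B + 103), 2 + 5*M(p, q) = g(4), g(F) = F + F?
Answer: 817909750 + 4894*√2605 ≈ 8.1816e+8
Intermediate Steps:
g(F) = 2*F
M(p, q) = 6/5 (M(p, q) = -⅖ + (2*4)/5 = -⅖ + (⅕)*8 = -⅖ + 8/5 = 6/5)
l(y, B) = √(103 + B)
(22683 + 1787)*(l(40, M(5, 7)) + 33425) = (22683 + 1787)*(√(103 + 6/5) + 33425) = 24470*(√(521/5) + 33425) = 24470*(√2605/5 + 33425) = 24470*(33425 + √2605/5) = 817909750 + 4894*√2605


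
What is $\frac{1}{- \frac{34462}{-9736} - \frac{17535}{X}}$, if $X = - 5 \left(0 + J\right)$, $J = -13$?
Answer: $- \frac{63284}{16848073} \approx -0.0037562$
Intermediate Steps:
$X = 65$ ($X = - 5 \left(0 - 13\right) = \left(-5\right) \left(-13\right) = 65$)
$\frac{1}{- \frac{34462}{-9736} - \frac{17535}{X}} = \frac{1}{- \frac{34462}{-9736} - \frac{17535}{65}} = \frac{1}{\left(-34462\right) \left(- \frac{1}{9736}\right) - \frac{3507}{13}} = \frac{1}{\frac{17231}{4868} - \frac{3507}{13}} = \frac{1}{- \frac{16848073}{63284}} = - \frac{63284}{16848073}$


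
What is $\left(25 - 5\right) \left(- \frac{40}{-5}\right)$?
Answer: $160$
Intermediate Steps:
$\left(25 - 5\right) \left(- \frac{40}{-5}\right) = 20 \left(\left(-40\right) \left(- \frac{1}{5}\right)\right) = 20 \cdot 8 = 160$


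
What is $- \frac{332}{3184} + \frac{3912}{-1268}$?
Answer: $- \frac{804799}{252332} \approx -3.1894$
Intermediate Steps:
$- \frac{332}{3184} + \frac{3912}{-1268} = \left(-332\right) \frac{1}{3184} + 3912 \left(- \frac{1}{1268}\right) = - \frac{83}{796} - \frac{978}{317} = - \frac{804799}{252332}$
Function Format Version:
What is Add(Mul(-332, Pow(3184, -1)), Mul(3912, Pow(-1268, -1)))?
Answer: Rational(-804799, 252332) ≈ -3.1894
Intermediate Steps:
Add(Mul(-332, Pow(3184, -1)), Mul(3912, Pow(-1268, -1))) = Add(Mul(-332, Rational(1, 3184)), Mul(3912, Rational(-1, 1268))) = Add(Rational(-83, 796), Rational(-978, 317)) = Rational(-804799, 252332)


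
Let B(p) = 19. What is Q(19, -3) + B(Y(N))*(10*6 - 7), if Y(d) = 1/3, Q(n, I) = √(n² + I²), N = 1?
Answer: 1007 + √370 ≈ 1026.2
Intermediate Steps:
Q(n, I) = √(I² + n²)
Y(d) = ⅓
Q(19, -3) + B(Y(N))*(10*6 - 7) = √((-3)² + 19²) + 19*(10*6 - 7) = √(9 + 361) + 19*(60 - 7) = √370 + 19*53 = √370 + 1007 = 1007 + √370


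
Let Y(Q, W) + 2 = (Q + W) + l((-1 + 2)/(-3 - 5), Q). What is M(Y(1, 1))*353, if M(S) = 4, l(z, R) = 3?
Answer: 1412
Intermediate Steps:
Y(Q, W) = 1 + Q + W (Y(Q, W) = -2 + ((Q + W) + 3) = -2 + (3 + Q + W) = 1 + Q + W)
M(Y(1, 1))*353 = 4*353 = 1412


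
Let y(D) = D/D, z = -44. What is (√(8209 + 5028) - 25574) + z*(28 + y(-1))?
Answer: -26850 + √13237 ≈ -26735.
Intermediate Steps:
y(D) = 1
(√(8209 + 5028) - 25574) + z*(28 + y(-1)) = (√(8209 + 5028) - 25574) - 44*(28 + 1) = (√13237 - 25574) - 44*29 = (-25574 + √13237) - 1276 = -26850 + √13237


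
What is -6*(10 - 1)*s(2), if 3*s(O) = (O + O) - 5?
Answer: 18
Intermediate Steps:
s(O) = -5/3 + 2*O/3 (s(O) = ((O + O) - 5)/3 = (2*O - 5)/3 = (-5 + 2*O)/3 = -5/3 + 2*O/3)
-6*(10 - 1)*s(2) = -6*(10 - 1)*(-5/3 + (⅔)*2) = -54*(-5/3 + 4/3) = -54*(-1)/3 = -6*(-3) = 18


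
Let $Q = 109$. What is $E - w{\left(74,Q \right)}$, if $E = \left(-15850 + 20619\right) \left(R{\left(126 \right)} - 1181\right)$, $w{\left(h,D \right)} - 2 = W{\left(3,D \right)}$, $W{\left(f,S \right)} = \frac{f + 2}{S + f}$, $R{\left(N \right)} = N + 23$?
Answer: $- \frac{551220325}{112} \approx -4.9216 \cdot 10^{6}$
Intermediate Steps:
$R{\left(N \right)} = 23 + N$
$W{\left(f,S \right)} = \frac{2 + f}{S + f}$
$w{\left(h,D \right)} = 2 + \frac{5}{3 + D}$ ($w{\left(h,D \right)} = 2 + \frac{2 + 3}{D + 3} = 2 + \frac{1}{3 + D} 5 = 2 + \frac{5}{3 + D}$)
$E = -4921608$ ($E = \left(-15850 + 20619\right) \left(\left(23 + 126\right) - 1181\right) = 4769 \left(149 - 1181\right) = 4769 \left(-1032\right) = -4921608$)
$E - w{\left(74,Q \right)} = -4921608 - \frac{11 + 2 \cdot 109}{3 + 109} = -4921608 - \frac{11 + 218}{112} = -4921608 - \frac{1}{112} \cdot 229 = -4921608 - \frac{229}{112} = - \frac{551220325}{112}$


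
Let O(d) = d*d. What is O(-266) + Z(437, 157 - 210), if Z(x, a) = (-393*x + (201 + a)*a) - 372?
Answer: -109201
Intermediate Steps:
Z(x, a) = -372 - 393*x + a*(201 + a) (Z(x, a) = (-393*x + a*(201 + a)) - 372 = -372 - 393*x + a*(201 + a))
O(d) = d²
O(-266) + Z(437, 157 - 210) = (-266)² + (-372 + (157 - 210)² - 393*437 + 201*(157 - 210)) = 70756 + (-372 + (-53)² - 171741 + 201*(-53)) = 70756 + (-372 + 2809 - 171741 - 10653) = 70756 - 179957 = -109201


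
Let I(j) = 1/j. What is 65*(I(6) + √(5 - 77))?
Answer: 65/6 + 390*I*√2 ≈ 10.833 + 551.54*I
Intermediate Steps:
65*(I(6) + √(5 - 77)) = 65*(1/6 + √(5 - 77)) = 65*(⅙ + √(-72)) = 65*(⅙ + 6*I*√2) = 65/6 + 390*I*√2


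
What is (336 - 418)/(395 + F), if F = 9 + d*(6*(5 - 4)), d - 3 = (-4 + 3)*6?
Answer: -41/193 ≈ -0.21244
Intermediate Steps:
d = -3 (d = 3 + (-4 + 3)*6 = 3 - 1*6 = 3 - 6 = -3)
F = -9 (F = 9 - 18*(5 - 4) = 9 - 18 = -9)
(336 - 418)/(395 + F) = (336 - 418)/(395 - 9) = -82/386 = -82*1/386 = -41/193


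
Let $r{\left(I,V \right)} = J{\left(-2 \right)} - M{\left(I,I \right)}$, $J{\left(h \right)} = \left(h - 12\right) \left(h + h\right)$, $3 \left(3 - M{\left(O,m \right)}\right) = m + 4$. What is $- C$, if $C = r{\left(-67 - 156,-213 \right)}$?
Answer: $20$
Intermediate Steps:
$M{\left(O,m \right)} = \frac{5}{3} - \frac{m}{3}$ ($M{\left(O,m \right)} = 3 - \frac{m + 4}{3} = 3 - \frac{4 + m}{3} = 3 - \left(\frac{4}{3} + \frac{m}{3}\right) = \frac{5}{3} - \frac{m}{3}$)
$J{\left(h \right)} = 2 h \left(-12 + h\right)$ ($J{\left(h \right)} = \left(-12 + h\right) 2 h = 2 h \left(-12 + h\right)$)
$r{\left(I,V \right)} = \frac{163}{3} + \frac{I}{3}$ ($r{\left(I,V \right)} = 2 \left(-2\right) \left(-12 - 2\right) - \left(\frac{5}{3} - \frac{I}{3}\right) = 2 \left(-2\right) \left(-14\right) + \left(- \frac{5}{3} + \frac{I}{3}\right) = 56 + \left(- \frac{5}{3} + \frac{I}{3}\right) = \frac{163}{3} + \frac{I}{3}$)
$C = -20$ ($C = \frac{163}{3} + \frac{-67 - 156}{3} = \frac{163}{3} + \frac{1}{3} \left(-223\right) = \frac{163}{3} - \frac{223}{3} = -20$)
$- C = \left(-1\right) \left(-20\right) = 20$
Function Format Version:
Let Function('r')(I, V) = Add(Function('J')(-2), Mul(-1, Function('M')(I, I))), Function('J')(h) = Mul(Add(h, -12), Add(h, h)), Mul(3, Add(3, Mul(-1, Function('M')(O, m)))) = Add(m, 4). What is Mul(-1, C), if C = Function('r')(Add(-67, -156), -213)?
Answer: 20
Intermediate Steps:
Function('M')(O, m) = Add(Rational(5, 3), Mul(Rational(-1, 3), m)) (Function('M')(O, m) = Add(3, Mul(Rational(-1, 3), Add(m, 4))) = Add(3, Mul(Rational(-1, 3), Add(4, m))) = Add(3, Add(Rational(-4, 3), Mul(Rational(-1, 3), m))) = Add(Rational(5, 3), Mul(Rational(-1, 3), m)))
Function('J')(h) = Mul(2, h, Add(-12, h)) (Function('J')(h) = Mul(Add(-12, h), Mul(2, h)) = Mul(2, h, Add(-12, h)))
Function('r')(I, V) = Add(Rational(163, 3), Mul(Rational(1, 3), I)) (Function('r')(I, V) = Add(Mul(2, -2, Add(-12, -2)), Mul(-1, Add(Rational(5, 3), Mul(Rational(-1, 3), I)))) = Add(Mul(2, -2, -14), Add(Rational(-5, 3), Mul(Rational(1, 3), I))) = Add(56, Add(Rational(-5, 3), Mul(Rational(1, 3), I))) = Add(Rational(163, 3), Mul(Rational(1, 3), I)))
C = -20 (C = Add(Rational(163, 3), Mul(Rational(1, 3), Add(-67, -156))) = Add(Rational(163, 3), Mul(Rational(1, 3), -223)) = Add(Rational(163, 3), Rational(-223, 3)) = -20)
Mul(-1, C) = Mul(-1, -20) = 20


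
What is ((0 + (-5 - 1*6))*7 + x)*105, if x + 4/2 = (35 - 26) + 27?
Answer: -4515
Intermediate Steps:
x = 34 (x = -2 + ((35 - 26) + 27) = -2 + (9 + 27) = -2 + 36 = 34)
((0 + (-5 - 1*6))*7 + x)*105 = ((0 + (-5 - 1*6))*7 + 34)*105 = ((0 + (-5 - 6))*7 + 34)*105 = ((0 - 11)*7 + 34)*105 = (-11*7 + 34)*105 = (-77 + 34)*105 = -43*105 = -4515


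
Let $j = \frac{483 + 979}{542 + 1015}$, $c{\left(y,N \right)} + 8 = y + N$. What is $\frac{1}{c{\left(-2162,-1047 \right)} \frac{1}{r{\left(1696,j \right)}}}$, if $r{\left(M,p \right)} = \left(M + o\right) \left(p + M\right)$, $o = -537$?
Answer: $- \frac{3062233306}{5008869} \approx -611.36$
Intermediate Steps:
$c{\left(y,N \right)} = -8 + N + y$ ($c{\left(y,N \right)} = -8 + \left(y + N\right) = -8 + \left(N + y\right) = -8 + N + y$)
$j = \frac{1462}{1557} \approx 0.93898$
$r{\left(M,p \right)} = \left(-537 + M\right) \left(M + p\right)$ ($r{\left(M,p \right)} = \left(M - 537\right) \left(p + M\right) = \left(-537 + M\right) \left(M + p\right)$)
$\frac{1}{c{\left(-2162,-1047 \right)} \frac{1}{r{\left(1696,j \right)}}} = \frac{1}{\left(-8 - 1047 - 2162\right) \frac{1}{1696^{2} - 910752 - \frac{261698}{519} + 1696 \cdot \frac{1462}{1557}}} = \frac{1}{\left(-3217\right) \frac{1}{2876416 - 910752 - \frac{261698}{519} + \frac{2479552}{1557}}} = \frac{1}{\left(-3217\right) \frac{1}{\frac{3062233306}{1557}}} = \frac{1}{\left(-3217\right) \frac{1557}{3062233306}} = \frac{1}{- \frac{5008869}{3062233306}} = - \frac{3062233306}{5008869}$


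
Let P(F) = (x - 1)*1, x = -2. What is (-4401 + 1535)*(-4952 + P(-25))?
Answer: 14201030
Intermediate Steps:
P(F) = -3 (P(F) = (-2 - 1)*1 = -3*1 = -3)
(-4401 + 1535)*(-4952 + P(-25)) = (-4401 + 1535)*(-4952 - 3) = -2866*(-4955) = 14201030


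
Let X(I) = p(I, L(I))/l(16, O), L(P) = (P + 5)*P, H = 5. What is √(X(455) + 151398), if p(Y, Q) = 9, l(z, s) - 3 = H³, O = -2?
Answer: 3*√4306434/16 ≈ 389.10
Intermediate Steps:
L(P) = P*(5 + P) (L(P) = (5 + P)*P = P*(5 + P))
l(z, s) = 128 (l(z, s) = 3 + 5³ = 3 + 125 = 128)
X(I) = 9/128
√(X(455) + 151398) = √(9/128 + 151398) = √(19378953/128) = 3*√4306434/16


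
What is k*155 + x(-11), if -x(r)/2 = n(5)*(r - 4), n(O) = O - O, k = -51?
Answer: -7905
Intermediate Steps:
n(O) = 0
x(r) = 0 (x(r) = -0*(r - 4) = -0*(-4 + r) = -2*0 = 0)
k*155 + x(-11) = -51*155 + 0 = -7905 + 0 = -7905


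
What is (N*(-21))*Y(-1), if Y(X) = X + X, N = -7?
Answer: -294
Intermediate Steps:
Y(X) = 2*X
(N*(-21))*Y(-1) = (-7*(-21))*(2*(-1)) = 147*(-2) = -294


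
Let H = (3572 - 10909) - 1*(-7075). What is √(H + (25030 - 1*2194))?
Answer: √22574 ≈ 150.25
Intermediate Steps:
H = -262 (H = -7337 + 7075 = -262)
√(H + (25030 - 1*2194)) = √(-262 + (25030 - 1*2194)) = √(-262 + (25030 - 2194)) = √(-262 + 22836) = √22574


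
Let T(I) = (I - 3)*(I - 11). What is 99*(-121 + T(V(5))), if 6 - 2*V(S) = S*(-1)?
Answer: -53361/4 ≈ -13340.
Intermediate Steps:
V(S) = 3 + S/2 (V(S) = 3 - S*(-1)/2 = 3 - (-1)*S/2 = 3 + S/2)
T(I) = (-11 + I)*(-3 + I) (T(I) = (-3 + I)*(-11 + I) = (-11 + I)*(-3 + I))
99*(-121 + T(V(5))) = 99*(-121 + (33 + (3 + (1/2)*5)**2 - 14*(3 + (1/2)*5))) = 99*(-121 + (33 + (3 + 5/2)**2 - 14*(3 + 5/2))) = 99*(-121 + (33 + (11/2)**2 - 14*11/2)) = 99*(-121 + (33 + 121/4 - 77)) = 99*(-121 - 55/4) = 99*(-539/4) = -53361/4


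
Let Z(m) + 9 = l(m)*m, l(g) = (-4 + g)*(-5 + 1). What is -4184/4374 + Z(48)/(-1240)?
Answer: 15901379/2711880 ≈ 5.8636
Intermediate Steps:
l(g) = 16 - 4*g (l(g) = (-4 + g)*(-4) = 16 - 4*g)
Z(m) = -9 + m*(16 - 4*m) (Z(m) = -9 + (16 - 4*m)*m = -9 + m*(16 - 4*m))
-4184/4374 + Z(48)/(-1240) = -4184/4374 + (-9 - 4*48*(-4 + 48))/(-1240) = -4184*1/4374 + (-9 - 4*48*44)*(-1/1240) = -2092/2187 + (-9 - 8448)*(-1/1240) = -2092/2187 - 8457*(-1/1240) = -2092/2187 + 8457/1240 = 15901379/2711880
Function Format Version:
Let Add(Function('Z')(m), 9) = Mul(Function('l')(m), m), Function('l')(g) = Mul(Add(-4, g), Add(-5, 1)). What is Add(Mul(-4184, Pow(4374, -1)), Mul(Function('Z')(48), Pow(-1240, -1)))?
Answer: Rational(15901379, 2711880) ≈ 5.8636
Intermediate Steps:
Function('l')(g) = Add(16, Mul(-4, g)) (Function('l')(g) = Mul(Add(-4, g), -4) = Add(16, Mul(-4, g)))
Function('Z')(m) = Add(-9, Mul(m, Add(16, Mul(-4, m)))) (Function('Z')(m) = Add(-9, Mul(Add(16, Mul(-4, m)), m)) = Add(-9, Mul(m, Add(16, Mul(-4, m)))))
Add(Mul(-4184, Pow(4374, -1)), Mul(Function('Z')(48), Pow(-1240, -1))) = Add(Mul(-4184, Pow(4374, -1)), Mul(Add(-9, Mul(-4, 48, Add(-4, 48))), Pow(-1240, -1))) = Add(Mul(-4184, Rational(1, 4374)), Mul(Add(-9, Mul(-4, 48, 44)), Rational(-1, 1240))) = Add(Rational(-2092, 2187), Mul(Add(-9, -8448), Rational(-1, 1240))) = Add(Rational(-2092, 2187), Mul(-8457, Rational(-1, 1240))) = Add(Rational(-2092, 2187), Rational(8457, 1240)) = Rational(15901379, 2711880)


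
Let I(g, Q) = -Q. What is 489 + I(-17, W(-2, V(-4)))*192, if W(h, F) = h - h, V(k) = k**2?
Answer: 489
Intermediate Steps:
W(h, F) = 0
489 + I(-17, W(-2, V(-4)))*192 = 489 - 1*0*192 = 489 + 0*192 = 489 + 0 = 489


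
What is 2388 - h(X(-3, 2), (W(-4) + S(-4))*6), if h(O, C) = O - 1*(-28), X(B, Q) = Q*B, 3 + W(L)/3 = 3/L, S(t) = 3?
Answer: 2366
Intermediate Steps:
W(L) = -9 + 9/L (W(L) = -9 + 3*(3/L) = -9 + 9/L)
X(B, Q) = B*Q
h(O, C) = 28 + O (h(O, C) = O + 28 = 28 + O)
2388 - h(X(-3, 2), (W(-4) + S(-4))*6) = 2388 - (28 - 3*2) = 2388 - (28 - 6) = 2388 - 1*22 = 2388 - 22 = 2366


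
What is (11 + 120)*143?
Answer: 18733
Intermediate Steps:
(11 + 120)*143 = 131*143 = 18733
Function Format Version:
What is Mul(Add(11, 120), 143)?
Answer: 18733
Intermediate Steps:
Mul(Add(11, 120), 143) = Mul(131, 143) = 18733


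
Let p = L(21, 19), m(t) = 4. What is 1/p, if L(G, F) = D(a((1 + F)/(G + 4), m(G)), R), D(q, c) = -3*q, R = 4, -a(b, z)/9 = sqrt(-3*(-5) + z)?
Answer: sqrt(19)/513 ≈ 0.0084969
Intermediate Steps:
a(b, z) = -9*sqrt(15 + z) (a(b, z) = -9*sqrt(-3*(-5) + z) = -9*sqrt(15 + z))
L(G, F) = 27*sqrt(19) (L(G, F) = -(-27)*sqrt(15 + 4) = -(-27)*sqrt(19) = 27*sqrt(19))
p = 27*sqrt(19) ≈ 117.69
1/p = 1/(27*sqrt(19)) = sqrt(19)/513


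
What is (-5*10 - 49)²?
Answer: 9801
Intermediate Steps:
(-5*10 - 49)² = (-50 - 49)² = (-99)² = 9801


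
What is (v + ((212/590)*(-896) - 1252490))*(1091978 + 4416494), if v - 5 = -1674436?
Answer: -4756767573176712/295 ≈ -1.6125e+13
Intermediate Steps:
v = -1674431 (v = 5 - 1674436 = -1674431)
(v + ((212/590)*(-896) - 1252490))*(1091978 + 4416494) = (-1674431 + ((212/590)*(-896) - 1252490))*(1091978 + 4416494) = (-1674431 + ((212*(1/590))*(-896) - 1252490))*5508472 = (-1674431 + ((106/295)*(-896) - 1252490))*5508472 = (-1674431 + (-94976/295 - 1252490))*5508472 = (-1674431 - 369579526/295)*5508472 = -863536671/295*5508472 = -4756767573176712/295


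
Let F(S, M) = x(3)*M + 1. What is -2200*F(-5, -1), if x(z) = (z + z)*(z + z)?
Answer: 77000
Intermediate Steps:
x(z) = 4*z**2 (x(z) = (2*z)*(2*z) = 4*z**2)
F(S, M) = 1 + 36*M (F(S, M) = (4*3**2)*M + 1 = (4*9)*M + 1 = 36*M + 1 = 1 + 36*M)
-2200*F(-5, -1) = -2200*(1 + 36*(-1)) = -2200*(1 - 36) = -2200*(-35) = 77000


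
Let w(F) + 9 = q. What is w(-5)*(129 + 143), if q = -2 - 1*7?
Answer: -4896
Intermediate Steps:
q = -9 (q = -2 - 7 = -9)
w(F) = -18 (w(F) = -9 - 9 = -18)
w(-5)*(129 + 143) = -18*(129 + 143) = -18*272 = -4896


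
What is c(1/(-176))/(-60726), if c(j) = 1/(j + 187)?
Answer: -88/999276693 ≈ -8.8064e-8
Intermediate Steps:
c(j) = 1/(187 + j)
c(1/(-176))/(-60726) = 1/((187 + 1/(-176))*(-60726)) = -1/60726/(187 - 1/176) = -1/60726/(32911/176) = (176/32911)*(-1/60726) = -88/999276693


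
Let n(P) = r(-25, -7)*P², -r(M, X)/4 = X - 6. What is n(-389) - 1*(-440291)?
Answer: 8308983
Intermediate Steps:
r(M, X) = 24 - 4*X (r(M, X) = -4*(X - 6) = -4*(-6 + X) = 24 - 4*X)
n(P) = 52*P² (n(P) = (24 - 4*(-7))*P² = (24 + 28)*P² = 52*P²)
n(-389) - 1*(-440291) = 52*(-389)² - 1*(-440291) = 52*151321 + 440291 = 7868692 + 440291 = 8308983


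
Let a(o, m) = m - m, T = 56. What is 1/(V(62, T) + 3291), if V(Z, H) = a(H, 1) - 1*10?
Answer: 1/3281 ≈ 0.00030479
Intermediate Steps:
a(o, m) = 0
V(Z, H) = -10 (V(Z, H) = 0 - 1*10 = 0 - 10 = -10)
1/(V(62, T) + 3291) = 1/(-10 + 3291) = 1/3281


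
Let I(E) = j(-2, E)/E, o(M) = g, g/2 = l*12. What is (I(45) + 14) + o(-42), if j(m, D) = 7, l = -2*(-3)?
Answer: 7117/45 ≈ 158.16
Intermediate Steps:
l = 6
g = 144 (g = 2*(6*12) = 2*72 = 144)
o(M) = 144
I(E) = 7/E
(I(45) + 14) + o(-42) = (7/45 + 14) + 144 = 637/45 + 144 = 7117/45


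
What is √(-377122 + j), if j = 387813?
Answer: √10691 ≈ 103.40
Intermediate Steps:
√(-377122 + j) = √(-377122 + 387813) = √10691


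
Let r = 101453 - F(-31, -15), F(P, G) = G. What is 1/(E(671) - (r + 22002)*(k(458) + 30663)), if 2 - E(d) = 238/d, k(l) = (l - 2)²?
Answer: -671/19767538232526 ≈ -3.3945e-11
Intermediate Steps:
k(l) = (-2 + l)²
E(d) = 2 - 238/d
r = 101468 (r = 101453 - 1*(-15) = 101453 + 15 = 101468)
1/(E(671) - (r + 22002)*(k(458) + 30663)) = 1/((2 - 238/671) - (101468 + 22002)*((-2 + 458)² + 30663)) = 1/((2 - 238*1/671) - 123470*(456² + 30663)) = 1/((2 - 238/671) - 123470*(207936 + 30663)) = 1/(1104/671 - 123470*238599) = 1/(1104/671 - 1*29459818530) = 1/(1104/671 - 29459818530) = 1/(-19767538232526/671) = -671/19767538232526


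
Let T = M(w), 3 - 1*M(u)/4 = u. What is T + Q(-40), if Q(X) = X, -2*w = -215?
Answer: -458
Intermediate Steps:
w = 215/2 (w = -1/2*(-215) = 215/2 ≈ 107.50)
M(u) = 12 - 4*u
T = -418 (T = 12 - 4*215/2 = 12 - 430 = -418)
T + Q(-40) = -418 - 40 = -458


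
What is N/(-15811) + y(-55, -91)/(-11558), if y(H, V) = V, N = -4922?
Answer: 58327277/182743538 ≈ 0.31918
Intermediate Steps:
N/(-15811) + y(-55, -91)/(-11558) = -4922/(-15811) - 91/(-11558) = -4922*(-1/15811) - 91*(-1/11558) = 4922/15811 + 91/11558 = 58327277/182743538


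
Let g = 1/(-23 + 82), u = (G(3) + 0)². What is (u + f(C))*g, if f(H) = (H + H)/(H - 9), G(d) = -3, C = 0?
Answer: 9/59 ≈ 0.15254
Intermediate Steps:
u = 9 (u = (-3 + 0)² = (-3)² = 9)
g = 1/59 ≈ 0.016949
f(H) = 2*H/(-9 + H) (f(H) = (2*H)/(-9 + H) = 2*H/(-9 + H))
(u + f(C))*g = (9 + 2*0/(-9 + 0))*(1/59) = (9 + 2*0/(-9))*(1/59) = (9 + 2*0*(-⅑))*(1/59) = (9 + 0)*(1/59) = 9*(1/59) = 9/59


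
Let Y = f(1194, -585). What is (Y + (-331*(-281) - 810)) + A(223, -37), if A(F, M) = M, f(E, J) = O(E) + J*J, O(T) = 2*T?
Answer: 436777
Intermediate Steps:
f(E, J) = J² + 2*E (f(E, J) = 2*E + J*J = 2*E + J² = J² + 2*E)
Y = 344613 (Y = (-585)² + 2*1194 = 342225 + 2388 = 344613)
(Y + (-331*(-281) - 810)) + A(223, -37) = (344613 + (-331*(-281) - 810)) - 37 = (344613 + (93011 - 810)) - 37 = (344613 + 92201) - 37 = 436814 - 37 = 436777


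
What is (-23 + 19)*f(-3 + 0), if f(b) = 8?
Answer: -32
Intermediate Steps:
(-23 + 19)*f(-3 + 0) = (-23 + 19)*8 = -4*8 = -32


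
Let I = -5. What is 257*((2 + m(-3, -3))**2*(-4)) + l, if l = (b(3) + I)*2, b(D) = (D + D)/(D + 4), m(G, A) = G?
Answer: -7254/7 ≈ -1036.3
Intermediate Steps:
b(D) = 2*D/(4 + D) (b(D) = (2*D)/(4 + D) = 2*D/(4 + D))
l = -58/7 (l = (2*3/(4 + 3) - 5)*2 = (2*3/7 - 5)*2 = (2*3*(1/7) - 5)*2 = (6/7 - 5)*2 = -29/7*2 = -58/7 ≈ -8.2857)
257*((2 + m(-3, -3))**2*(-4)) + l = 257*((2 - 3)**2*(-4)) - 58/7 = 257*((-1)**2*(-4)) - 58/7 = 257*(1*(-4)) - 58/7 = 257*(-4) - 58/7 = -1028 - 58/7 = -7254/7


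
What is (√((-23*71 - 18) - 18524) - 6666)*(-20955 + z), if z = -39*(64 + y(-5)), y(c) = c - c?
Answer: 156324366 - 117255*I*√807 ≈ 1.5632e+8 - 3.331e+6*I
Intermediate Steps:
y(c) = 0
z = -2496 (z = -39*(64 + 0) = -39*64 = -2496)
(√((-23*71 - 18) - 18524) - 6666)*(-20955 + z) = (√((-23*71 - 18) - 18524) - 6666)*(-20955 - 2496) = (√((-1633 - 18) - 18524) - 6666)*(-23451) = (√(-1651 - 18524) - 6666)*(-23451) = (√(-20175) - 6666)*(-23451) = (5*I*√807 - 6666)*(-23451) = (-6666 + 5*I*√807)*(-23451) = 156324366 - 117255*I*√807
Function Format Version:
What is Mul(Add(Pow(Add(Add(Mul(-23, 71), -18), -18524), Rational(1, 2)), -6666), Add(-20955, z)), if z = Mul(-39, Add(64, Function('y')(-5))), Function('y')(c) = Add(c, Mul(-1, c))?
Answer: Add(156324366, Mul(-117255, I, Pow(807, Rational(1, 2)))) ≈ Add(1.5632e+8, Mul(-3.3310e+6, I))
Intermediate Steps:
Function('y')(c) = 0
z = -2496 (z = Mul(-39, Add(64, 0)) = Mul(-39, 64) = -2496)
Mul(Add(Pow(Add(Add(Mul(-23, 71), -18), -18524), Rational(1, 2)), -6666), Add(-20955, z)) = Mul(Add(Pow(Add(Add(Mul(-23, 71), -18), -18524), Rational(1, 2)), -6666), Add(-20955, -2496)) = Mul(Add(Pow(Add(Add(-1633, -18), -18524), Rational(1, 2)), -6666), -23451) = Mul(Add(Pow(Add(-1651, -18524), Rational(1, 2)), -6666), -23451) = Mul(Add(Pow(-20175, Rational(1, 2)), -6666), -23451) = Mul(Add(Mul(5, I, Pow(807, Rational(1, 2))), -6666), -23451) = Mul(Add(-6666, Mul(5, I, Pow(807, Rational(1, 2)))), -23451) = Add(156324366, Mul(-117255, I, Pow(807, Rational(1, 2))))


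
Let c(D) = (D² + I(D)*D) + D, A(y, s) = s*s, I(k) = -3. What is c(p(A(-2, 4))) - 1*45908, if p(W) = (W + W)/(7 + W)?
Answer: -24285780/529 ≈ -45909.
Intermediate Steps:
A(y, s) = s²
p(W) = 2*W/(7 + W) (p(W) = (2*W)/(7 + W) = 2*W/(7 + W))
c(D) = D² - 2*D (c(D) = (D² - 3*D) + D = D² - 2*D)
c(p(A(-2, 4))) - 1*45908 = (2*4²/(7 + 4²))*(-2 + 2*4²/(7 + 4²)) - 1*45908 = (2*16/(7 + 16))*(-2 + 2*16/(7 + 16)) - 45908 = (2*16/23)*(-2 + 2*16/23) - 45908 = (2*16*(1/23))*(-2 + 2*16*(1/23)) - 45908 = 32*(-2 + 32/23)/23 - 45908 = (32/23)*(-14/23) - 45908 = -448/529 - 45908 = -24285780/529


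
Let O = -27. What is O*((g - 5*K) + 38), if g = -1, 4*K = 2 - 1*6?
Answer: -1134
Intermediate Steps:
K = -1 (K = (2 - 1*6)/4 = (2 - 6)/4 = (¼)*(-4) = -1)
O*((g - 5*K) + 38) = -27*((-1 - 5*(-1)) + 38) = -27*((-1 + 5) + 38) = -27*(4 + 38) = -27*42 = -1134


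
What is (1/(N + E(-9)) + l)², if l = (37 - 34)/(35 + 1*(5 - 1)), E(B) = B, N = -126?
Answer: 14884/3080025 ≈ 0.0048324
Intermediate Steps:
l = 1/13 (l = 3/(35 + 1*4) = 3/(35 + 4) = 3/39 = 3*(1/39) = 1/13 ≈ 0.076923)
(1/(N + E(-9)) + l)² = (1/(-126 - 9) + 1/13)² = (1/(-135) + 1/13)² = (-1/135 + 1/13)² = (122/1755)² = 14884/3080025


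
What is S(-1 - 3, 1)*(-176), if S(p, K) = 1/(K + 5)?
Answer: -88/3 ≈ -29.333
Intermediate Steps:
S(p, K) = 1/(5 + K)
S(-1 - 3, 1)*(-176) = -176/(5 + 1) = -176/6 = (⅙)*(-176) = -88/3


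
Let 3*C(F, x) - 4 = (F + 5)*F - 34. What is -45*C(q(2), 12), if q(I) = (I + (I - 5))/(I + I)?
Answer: 7485/16 ≈ 467.81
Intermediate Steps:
q(I) = (-5 + 2*I)/(2*I) (q(I) = (I + (-5 + I))/((2*I)) = (-5 + 2*I)*(1/(2*I)) = (-5 + 2*I)/(2*I))
C(F, x) = -10 + F*(5 + F)/3 (C(F, x) = 4/3 + ((F + 5)*F - 34)/3 = 4/3 + ((5 + F)*F - 34)/3 = 4/3 + (F*(5 + F) - 34)/3 = 4/3 + (-34 + F*(5 + F))/3 = 4/3 + (-34/3 + F*(5 + F)/3) = -10 + F*(5 + F)/3)
-45*C(q(2), 12) = -45*(-10 + ((-5/2 + 2)/2)²/3 + 5*((-5/2 + 2)/2)/3) = -45*(-10 + ((½)*(-½))²/3 + 5*((½)*(-½))/3) = -45*(-10 + (-¼)²/3 + (5/3)*(-¼)) = -45*(-10 + (⅓)*(1/16) - 5/12) = -45*(-10 + 1/48 - 5/12) = -45*(-499/48) = 7485/16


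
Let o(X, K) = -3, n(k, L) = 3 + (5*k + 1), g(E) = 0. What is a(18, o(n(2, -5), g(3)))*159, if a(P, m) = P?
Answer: 2862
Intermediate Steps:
n(k, L) = 4 + 5*k (n(k, L) = 3 + (1 + 5*k) = 4 + 5*k)
a(18, o(n(2, -5), g(3)))*159 = 18*159 = 2862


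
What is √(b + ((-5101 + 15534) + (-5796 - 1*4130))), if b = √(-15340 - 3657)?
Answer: √(507 + 11*I*√157) ≈ 22.72 + 3.0332*I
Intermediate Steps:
b = 11*I*√157 (b = √(-18997) = 11*I*√157 ≈ 137.83*I)
√(b + ((-5101 + 15534) + (-5796 - 1*4130))) = √(11*I*√157 + ((-5101 + 15534) + (-5796 - 1*4130))) = √(11*I*√157 + (10433 + (-5796 - 4130))) = √(11*I*√157 + (10433 - 9926)) = √(11*I*√157 + 507) = √(507 + 11*I*√157)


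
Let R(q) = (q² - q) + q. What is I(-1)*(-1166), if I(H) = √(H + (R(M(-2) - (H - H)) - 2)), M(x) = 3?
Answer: -1166*√6 ≈ -2856.1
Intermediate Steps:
R(q) = q²
I(H) = √(7 + H) (I(H) = √(H + ((3 - (H - H))² - 2)) = √(H + ((3 - 1*0)² - 2)) = √(H + ((3 + 0)² - 2)) = √(H + (3² - 2)) = √(H + (9 - 2)) = √(H + 7) = √(7 + H))
I(-1)*(-1166) = √(7 - 1)*(-1166) = √6*(-1166) = -1166*√6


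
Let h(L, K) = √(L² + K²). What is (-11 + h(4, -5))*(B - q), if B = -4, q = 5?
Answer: 99 - 9*√41 ≈ 41.372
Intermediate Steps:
h(L, K) = √(K² + L²)
(-11 + h(4, -5))*(B - q) = (-11 + √((-5)² + 4²))*(-4 - 1*5) = (-11 + √(25 + 16))*(-4 - 5) = (-11 + √41)*(-9) = 99 - 9*√41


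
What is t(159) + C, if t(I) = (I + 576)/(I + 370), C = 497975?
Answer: 263429510/529 ≈ 4.9798e+5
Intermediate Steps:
t(I) = (576 + I)/(370 + I)
t(159) + C = (576 + 159)/(370 + 159) + 497975 = 735/529 + 497975 = 263429510/529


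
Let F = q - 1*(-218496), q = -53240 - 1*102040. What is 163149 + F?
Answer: 226365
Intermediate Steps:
q = -155280 (q = -53240 - 102040 = -155280)
F = 63216 (F = -155280 - 1*(-218496) = -155280 + 218496 = 63216)
163149 + F = 163149 + 63216 = 226365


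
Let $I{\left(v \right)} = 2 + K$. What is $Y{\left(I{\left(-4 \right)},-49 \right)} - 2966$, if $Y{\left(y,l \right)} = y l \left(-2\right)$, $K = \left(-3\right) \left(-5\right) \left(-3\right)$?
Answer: $-7180$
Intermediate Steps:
$K = -45$ ($K = 15 \left(-3\right) = -45$)
$I{\left(v \right)} = -43$ ($I{\left(v \right)} = 2 - 45 = -43$)
$Y{\left(y,l \right)} = - 2 l y$ ($Y{\left(y,l \right)} = l y \left(-2\right) = - 2 l y$)
$Y{\left(I{\left(-4 \right)},-49 \right)} - 2966 = \left(-2\right) \left(-49\right) \left(-43\right) - 2966 = -4214 - 2966 = -7180$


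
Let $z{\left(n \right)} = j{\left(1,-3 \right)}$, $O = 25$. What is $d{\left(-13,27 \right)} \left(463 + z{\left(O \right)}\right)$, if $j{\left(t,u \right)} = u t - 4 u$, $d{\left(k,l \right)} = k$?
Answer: $-6136$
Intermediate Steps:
$j{\left(t,u \right)} = - 4 u + t u$ ($j{\left(t,u \right)} = t u - 4 u = - 4 u + t u$)
$z{\left(n \right)} = 9$ ($z{\left(n \right)} = - 3 \left(-4 + 1\right) = \left(-3\right) \left(-3\right) = 9$)
$d{\left(-13,27 \right)} \left(463 + z{\left(O \right)}\right) = - 13 \left(463 + 9\right) = \left(-13\right) 472 = -6136$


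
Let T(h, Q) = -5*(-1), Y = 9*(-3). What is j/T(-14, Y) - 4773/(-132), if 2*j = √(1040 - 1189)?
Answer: 1591/44 + I*√149/10 ≈ 36.159 + 1.2207*I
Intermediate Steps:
j = I*√149/2 (j = √(1040 - 1189)/2 = √(-149)/2 = (I*√149)/2 = I*√149/2 ≈ 6.1033*I)
Y = -27
T(h, Q) = 5
j/T(-14, Y) - 4773/(-132) = (I*√149/2)/5 - 4773/(-132) = (I*√149/2)*(⅕) - 4773*(-1/132) = I*√149/10 + 1591/44 = 1591/44 + I*√149/10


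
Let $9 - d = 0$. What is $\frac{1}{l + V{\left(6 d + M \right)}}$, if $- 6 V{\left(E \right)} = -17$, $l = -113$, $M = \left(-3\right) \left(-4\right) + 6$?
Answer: $- \frac{6}{661} \approx -0.0090772$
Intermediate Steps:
$M = 18$ ($M = 12 + 6 = 18$)
$d = 9$ ($d = 9 - 0 = 9 + 0 = 9$)
$V{\left(E \right)} = \frac{17}{6}$ ($V{\left(E \right)} = \left(- \frac{1}{6}\right) \left(-17\right) = \frac{17}{6}$)
$\frac{1}{l + V{\left(6 d + M \right)}} = \frac{1}{-113 + \frac{17}{6}} = \frac{1}{- \frac{661}{6}} = - \frac{6}{661}$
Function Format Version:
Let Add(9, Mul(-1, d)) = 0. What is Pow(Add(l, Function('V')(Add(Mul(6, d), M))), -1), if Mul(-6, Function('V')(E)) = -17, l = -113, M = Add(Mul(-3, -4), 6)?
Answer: Rational(-6, 661) ≈ -0.0090772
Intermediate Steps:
M = 18 (M = Add(12, 6) = 18)
d = 9 (d = Add(9, Mul(-1, 0)) = Add(9, 0) = 9)
Function('V')(E) = Rational(17, 6) (Function('V')(E) = Mul(Rational(-1, 6), -17) = Rational(17, 6))
Pow(Add(l, Function('V')(Add(Mul(6, d), M))), -1) = Pow(Add(-113, Rational(17, 6)), -1) = Pow(Rational(-661, 6), -1) = Rational(-6, 661)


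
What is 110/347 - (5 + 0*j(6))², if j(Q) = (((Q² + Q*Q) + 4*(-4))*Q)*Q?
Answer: -8565/347 ≈ -24.683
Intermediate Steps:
j(Q) = Q²*(-16 + 2*Q²) (j(Q) = (((Q² + Q²) - 16)*Q)*Q = ((2*Q² - 16)*Q)*Q = ((-16 + 2*Q²)*Q)*Q = (Q*(-16 + 2*Q²))*Q = Q²*(-16 + 2*Q²))
110/347 - (5 + 0*j(6))² = 110/347 - (5 + 0*(2*6²*(-8 + 6²)))² = 110*(1/347) - (5 + 0*(2*36*(-8 + 36)))² = 110/347 - (5 + 0*(2*36*28))² = 110/347 - (5 + 0*2016)² = 110/347 - (5 + 0)² = 110/347 - 1*5² = 110/347 - 1*25 = 110/347 - 25 = -8565/347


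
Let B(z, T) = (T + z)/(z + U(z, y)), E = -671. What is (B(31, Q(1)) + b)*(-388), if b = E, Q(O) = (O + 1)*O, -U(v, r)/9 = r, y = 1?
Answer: 259766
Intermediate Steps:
U(v, r) = -9*r
Q(O) = O*(1 + O) (Q(O) = (1 + O)*O = O*(1 + O))
B(z, T) = (T + z)/(-9 + z) (B(z, T) = (T + z)/(z - 9*1) = (T + z)/(z - 9) = (T + z)/(-9 + z))
b = -671
(B(31, Q(1)) + b)*(-388) = ((1*(1 + 1) + 31)/(-9 + 31) - 671)*(-388) = ((1*2 + 31)/22 - 671)*(-388) = ((2 + 31)/22 - 671)*(-388) = ((1/22)*33 - 671)*(-388) = (3/2 - 671)*(-388) = -1339/2*(-388) = 259766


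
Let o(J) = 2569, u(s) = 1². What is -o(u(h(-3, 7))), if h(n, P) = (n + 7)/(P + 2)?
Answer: -2569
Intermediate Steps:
h(n, P) = (7 + n)/(2 + P)
u(s) = 1
-o(u(h(-3, 7))) = -1*2569 = -2569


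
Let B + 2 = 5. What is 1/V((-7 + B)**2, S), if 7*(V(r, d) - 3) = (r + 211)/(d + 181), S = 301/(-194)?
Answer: 243691/775111 ≈ 0.31439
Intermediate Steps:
B = 3 (B = -2 + 5 = 3)
S = -301/194 (S = 301*(-1/194) = -301/194 ≈ -1.5515)
V(r, d) = 3 + (211 + r)/(7*(181 + d)) (V(r, d) = 3 + ((r + 211)/(d + 181))/7 = 3 + ((211 + r)/(181 + d))/7 = 3 + (211 + r)/(7*(181 + d)))
1/V((-7 + B)**2, S) = 1/((4012 + (-7 + 3)**2 + 21*(-301/194))/(7*(181 - 301/194))) = 1/((4012 + (-4)**2 - 6321/194)/(7*(34813/194))) = 1/((1/7)*(194/34813)*(4012 + 16 - 6321/194)) = 1/((1/7)*(194/34813)*(775111/194)) = 1/(775111/243691) = 243691/775111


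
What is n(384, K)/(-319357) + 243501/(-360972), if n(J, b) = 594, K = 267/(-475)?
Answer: -25992722075/38426311668 ≈ -0.67643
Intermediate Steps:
K = -267/475 (K = 267*(-1/475) = -267/475 ≈ -0.56211)
n(384, K)/(-319357) + 243501/(-360972) = 594/(-319357) + 243501/(-360972) = 594*(-1/319357) + 243501*(-1/360972) = -594/319357 - 81167/120324 = -25992722075/38426311668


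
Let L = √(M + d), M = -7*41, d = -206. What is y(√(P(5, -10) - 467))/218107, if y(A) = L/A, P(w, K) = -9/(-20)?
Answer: 2*√23000915/2035156417 ≈ 4.7131e-6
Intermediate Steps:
M = -287
P(w, K) = 9/20 (P(w, K) = -9*(-1/20) = 9/20)
L = I*√493 (L = √(-287 - 206) = √(-493) = I*√493 ≈ 22.204*I)
y(A) = I*√493/A (y(A) = (I*√493)/A = I*√493/A)
y(√(P(5, -10) - 467))/218107 = (I*√493/(√(9/20 - 467)))/218107 = (I*√493/(√(-9331/20)))*(1/218107) = (I*√493/((I*√46655/10)))*(1/218107) = (I*√493*(-2*I*√46655/9331))*(1/218107) = (2*√23000915/9331)*(1/218107) = 2*√23000915/2035156417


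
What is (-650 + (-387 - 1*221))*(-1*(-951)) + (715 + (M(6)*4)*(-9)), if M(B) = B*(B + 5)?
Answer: -1198019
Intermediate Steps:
M(B) = B*(5 + B)
(-650 + (-387 - 1*221))*(-1*(-951)) + (715 + (M(6)*4)*(-9)) = (-650 + (-387 - 1*221))*(-1*(-951)) + (715 + ((6*(5 + 6))*4)*(-9)) = (-650 + (-387 - 221))*951 + (715 + ((6*11)*4)*(-9)) = (-650 - 608)*951 + (715 + (66*4)*(-9)) = -1258*951 + (715 + 264*(-9)) = -1196358 + (715 - 2376) = -1196358 - 1661 = -1198019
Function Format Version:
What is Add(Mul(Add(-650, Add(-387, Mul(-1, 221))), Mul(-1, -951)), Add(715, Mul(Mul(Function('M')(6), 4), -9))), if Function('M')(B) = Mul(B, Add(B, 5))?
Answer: -1198019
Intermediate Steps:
Function('M')(B) = Mul(B, Add(5, B))
Add(Mul(Add(-650, Add(-387, Mul(-1, 221))), Mul(-1, -951)), Add(715, Mul(Mul(Function('M')(6), 4), -9))) = Add(Mul(Add(-650, Add(-387, Mul(-1, 221))), Mul(-1, -951)), Add(715, Mul(Mul(Mul(6, Add(5, 6)), 4), -9))) = Add(Mul(Add(-650, Add(-387, -221)), 951), Add(715, Mul(Mul(Mul(6, 11), 4), -9))) = Add(Mul(Add(-650, -608), 951), Add(715, Mul(Mul(66, 4), -9))) = Add(Mul(-1258, 951), Add(715, Mul(264, -9))) = Add(-1196358, Add(715, -2376)) = Add(-1196358, -1661) = -1198019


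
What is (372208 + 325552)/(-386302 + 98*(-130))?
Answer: -49840/28503 ≈ -1.7486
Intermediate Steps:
(372208 + 325552)/(-386302 + 98*(-130)) = 697760/(-386302 - 12740) = 697760/(-399042) = 697760*(-1/399042) = -49840/28503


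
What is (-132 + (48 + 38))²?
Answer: 2116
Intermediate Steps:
(-132 + (48 + 38))² = (-132 + 86)² = (-46)² = 2116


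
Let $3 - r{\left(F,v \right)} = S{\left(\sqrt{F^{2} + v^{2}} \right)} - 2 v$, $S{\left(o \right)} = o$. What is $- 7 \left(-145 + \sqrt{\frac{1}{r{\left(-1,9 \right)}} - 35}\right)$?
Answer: $1015 - \frac{7 \sqrt{-734 + 35 \sqrt{82}}}{\sqrt{21 - \sqrt{82}}} \approx 1015.0 - 41.363 i$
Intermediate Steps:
$r{\left(F,v \right)} = 3 - \sqrt{F^{2} + v^{2}} + 2 v$ ($r{\left(F,v \right)} = 3 - \left(\sqrt{F^{2} + v^{2}} - 2 v\right) = 3 + \left(- \sqrt{F^{2} + v^{2}} + 2 v\right) = 3 - \sqrt{F^{2} + v^{2}} + 2 v$)
$- 7 \left(-145 + \sqrt{\frac{1}{r{\left(-1,9 \right)}} - 35}\right) = - 7 \left(-145 + \sqrt{\frac{1}{3 - \sqrt{\left(-1\right)^{2} + 9^{2}} + 2 \cdot 9} - 35}\right) = - 7 \left(-145 + \sqrt{\frac{1}{3 - \sqrt{1 + 81} + 18} - 35}\right) = - 7 \left(-145 + \sqrt{\frac{1}{3 - \sqrt{82} + 18} - 35}\right) = - 7 \left(-145 + \sqrt{\frac{1}{21 - \sqrt{82}} - 35}\right) = - 7 \left(-145 + \sqrt{-35 + \frac{1}{21 - \sqrt{82}}}\right) = 1015 - 7 \sqrt{-35 + \frac{1}{21 - \sqrt{82}}}$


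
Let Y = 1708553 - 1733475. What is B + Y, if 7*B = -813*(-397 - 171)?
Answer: 287330/7 ≈ 41047.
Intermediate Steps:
B = 461784/7 (B = (-813*(-397 - 171))/7 = (-813*(-568))/7 = (⅐)*461784 = 461784/7 ≈ 65969.)
Y = -24922
B + Y = 461784/7 - 24922 = 287330/7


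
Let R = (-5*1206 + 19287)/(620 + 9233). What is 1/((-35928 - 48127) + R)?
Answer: -9853/828180658 ≈ -1.1897e-5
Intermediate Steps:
R = 13257/9853 (R = (-6030 + 19287)/9853 = 13257*(1/9853) = 13257/9853 ≈ 1.3455)
1/((-35928 - 48127) + R) = 1/((-35928 - 48127) + 13257/9853) = 1/(-84055 + 13257/9853) = 1/(-828180658/9853) = -9853/828180658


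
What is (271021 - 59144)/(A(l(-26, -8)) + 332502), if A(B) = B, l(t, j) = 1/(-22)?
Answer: 4661294/7315043 ≈ 0.63722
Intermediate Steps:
l(t, j) = -1/22
(271021 - 59144)/(A(l(-26, -8)) + 332502) = (271021 - 59144)/(-1/22 + 332502) = 211877/(7315043/22) = 211877*(22/7315043) = 4661294/7315043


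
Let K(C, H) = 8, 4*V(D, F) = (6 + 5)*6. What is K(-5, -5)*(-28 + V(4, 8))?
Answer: -92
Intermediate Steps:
V(D, F) = 33/2 (V(D, F) = ((6 + 5)*6)/4 = (11*6)/4 = (¼)*66 = 33/2)
K(-5, -5)*(-28 + V(4, 8)) = 8*(-28 + 33/2) = 8*(-23/2) = -92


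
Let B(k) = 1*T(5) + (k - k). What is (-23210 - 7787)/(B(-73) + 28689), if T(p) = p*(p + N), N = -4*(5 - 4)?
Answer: -30997/28694 ≈ -1.0803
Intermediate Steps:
N = -4 (N = -4*1 = -4)
T(p) = p*(-4 + p) (T(p) = p*(p - 4) = p*(-4 + p))
B(k) = 5 (B(k) = 1*(5*(-4 + 5)) + (k - k) = 1*(5*1) + 0 = 1*5 + 0 = 5 + 0 = 5)
(-23210 - 7787)/(B(-73) + 28689) = (-23210 - 7787)/(5 + 28689) = -30997/28694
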